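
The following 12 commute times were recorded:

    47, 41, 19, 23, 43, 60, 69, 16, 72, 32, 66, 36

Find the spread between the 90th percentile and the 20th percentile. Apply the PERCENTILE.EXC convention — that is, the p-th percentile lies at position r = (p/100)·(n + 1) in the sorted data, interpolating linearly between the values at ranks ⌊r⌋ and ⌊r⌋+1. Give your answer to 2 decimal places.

Sorted: 16, 19, 23, 32, 36, 41, 43, 47, 60, 66, 69, 72.
n = 12.
P20: r = 2.6; ranks 2–3 are 19, 23; interpolating gives 21.4.
P90: r = 11.7; ranks 11–12 are 69, 72; interpolating gives 71.1.
Difference: 71.1 − 21.4 = 49.7.

49.70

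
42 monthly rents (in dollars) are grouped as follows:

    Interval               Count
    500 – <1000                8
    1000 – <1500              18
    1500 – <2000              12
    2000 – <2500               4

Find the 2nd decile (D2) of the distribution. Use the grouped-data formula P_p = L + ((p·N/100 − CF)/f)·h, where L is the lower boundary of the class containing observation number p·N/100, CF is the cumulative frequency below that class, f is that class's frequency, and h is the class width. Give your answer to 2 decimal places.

1011.11

N = 42; target position k = 20/100 · 42 = 8.4.
Cumulative frequencies: 8, 26, 38, 42.
Observation 8.4 falls in the class 1000 – <1500.
L = 1000, CF = 8, f = 18, h = 500.
P20 = 1000 + ((8.4 − 8)/18)·500 = 1000 + 11.1111 = 1011.11.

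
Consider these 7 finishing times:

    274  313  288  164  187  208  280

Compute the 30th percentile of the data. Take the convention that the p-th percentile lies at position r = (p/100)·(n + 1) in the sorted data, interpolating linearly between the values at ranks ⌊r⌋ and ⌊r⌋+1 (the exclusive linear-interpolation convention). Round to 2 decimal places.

Sorted: 164, 187, 208, 274, 280, 288, 313.
n = 7.
r = (30/100)·(7 + 1) = 2.4.
Rank 2 is 187 and rank 3 is 208.
Interpolate: 187 + 0.4·(208 − 187) = 187 + 0.4·21 = 195.4.

195.40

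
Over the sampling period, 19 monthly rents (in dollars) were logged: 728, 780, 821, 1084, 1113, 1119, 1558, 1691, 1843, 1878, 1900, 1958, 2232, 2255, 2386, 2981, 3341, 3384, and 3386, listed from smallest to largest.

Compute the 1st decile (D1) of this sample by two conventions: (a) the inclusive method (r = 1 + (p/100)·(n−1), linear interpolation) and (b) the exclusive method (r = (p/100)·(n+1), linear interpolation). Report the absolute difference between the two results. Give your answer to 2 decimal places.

n = 19.
(a) r = 2.8; between ranks 2 (780) and 3 (821): 812.8.
(b) r = 2 → value at rank 2 = 780.
|812.8 − 780| = 32.8.

32.80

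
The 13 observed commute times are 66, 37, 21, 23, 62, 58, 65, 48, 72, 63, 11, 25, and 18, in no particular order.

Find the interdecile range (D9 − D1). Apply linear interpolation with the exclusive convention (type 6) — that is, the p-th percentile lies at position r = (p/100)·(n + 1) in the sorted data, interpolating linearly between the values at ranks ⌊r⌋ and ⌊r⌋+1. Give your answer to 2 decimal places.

55.80

Sorted: 11, 18, 21, 23, 25, 37, 48, 58, 62, 63, 65, 66, 72.
n = 13.
P10: r = 1.4; ranks 1–2 are 11, 18; interpolating gives 13.8.
P90: r = 12.6; ranks 12–13 are 66, 72; interpolating gives 69.6.
Difference: 69.6 − 13.8 = 55.8.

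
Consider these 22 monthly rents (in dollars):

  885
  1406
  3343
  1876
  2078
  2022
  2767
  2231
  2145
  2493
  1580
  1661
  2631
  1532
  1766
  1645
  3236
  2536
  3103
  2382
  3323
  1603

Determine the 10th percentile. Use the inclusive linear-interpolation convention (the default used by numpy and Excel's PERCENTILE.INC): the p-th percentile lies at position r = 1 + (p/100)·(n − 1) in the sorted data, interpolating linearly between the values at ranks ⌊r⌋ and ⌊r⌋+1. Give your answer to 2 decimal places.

1536.80

Sorted: 885, 1406, 1532, 1580, 1603, 1645, 1661, 1766, 1876, 2022, 2078, 2145, 2231, 2382, 2493, 2536, 2631, 2767, 3103, 3236, 3323, 3343.
n = 22.
r = 1 + (10/100)·(22 − 1) = 1 + 2.1 = 3.1.
Rank 3 is 1532 and rank 4 is 1580.
Interpolate: 1532 + 0.1·(1580 − 1532) = 1532 + 0.1·48 = 1536.8.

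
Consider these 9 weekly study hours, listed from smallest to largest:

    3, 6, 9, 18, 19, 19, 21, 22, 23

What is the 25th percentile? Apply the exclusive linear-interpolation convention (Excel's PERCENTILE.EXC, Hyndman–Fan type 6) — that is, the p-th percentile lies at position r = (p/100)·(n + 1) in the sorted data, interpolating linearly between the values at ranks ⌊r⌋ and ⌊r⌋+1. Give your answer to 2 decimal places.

7.50

n = 9.
r = (25/100)·(9 + 1) = 2.5.
Rank 2 is 6 and rank 3 is 9.
Interpolate: 6 + 0.5·(9 − 6) = 6 + 0.5·3 = 7.5.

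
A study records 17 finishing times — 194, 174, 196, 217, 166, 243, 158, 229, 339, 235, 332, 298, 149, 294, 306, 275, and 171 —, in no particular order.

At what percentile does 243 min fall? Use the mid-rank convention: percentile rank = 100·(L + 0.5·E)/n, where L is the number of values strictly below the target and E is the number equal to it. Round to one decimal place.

Sorted: 149, 158, 166, 171, 174, 194, 196, 217, 229, 235, 243, 275, 294, 298, 306, 332, 339.
Count below 243: L = 10; count equal: E = 1; n = 17.
Percentile rank = 100·(10 + 0.5·1)/17 = 100·10.5/17 = 61.76.

61.8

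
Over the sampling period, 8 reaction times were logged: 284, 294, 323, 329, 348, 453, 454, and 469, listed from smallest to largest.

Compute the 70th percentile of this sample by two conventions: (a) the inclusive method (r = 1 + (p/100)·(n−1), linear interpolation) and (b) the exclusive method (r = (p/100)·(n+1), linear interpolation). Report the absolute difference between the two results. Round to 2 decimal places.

10.80

n = 8.
(a) r = 5.9; between ranks 5 (348) and 6 (453): 442.5.
(b) r = 6.3; between ranks 6 (453) and 7 (454): 453.3.
|442.5 − 453.3| = 10.8.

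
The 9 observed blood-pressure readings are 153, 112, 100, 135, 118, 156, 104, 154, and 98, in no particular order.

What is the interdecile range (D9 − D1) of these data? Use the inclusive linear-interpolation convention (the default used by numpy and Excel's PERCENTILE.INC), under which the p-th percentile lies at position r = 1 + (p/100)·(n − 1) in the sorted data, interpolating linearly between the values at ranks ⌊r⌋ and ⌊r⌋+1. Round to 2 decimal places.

54.80

Sorted: 98, 100, 104, 112, 118, 135, 153, 154, 156.
n = 9.
P10: r = 1.8; ranks 1–2 are 98, 100; interpolating gives 99.6.
P90: r = 8.2; ranks 8–9 are 154, 156; interpolating gives 154.4.
Difference: 154.4 − 99.6 = 54.8.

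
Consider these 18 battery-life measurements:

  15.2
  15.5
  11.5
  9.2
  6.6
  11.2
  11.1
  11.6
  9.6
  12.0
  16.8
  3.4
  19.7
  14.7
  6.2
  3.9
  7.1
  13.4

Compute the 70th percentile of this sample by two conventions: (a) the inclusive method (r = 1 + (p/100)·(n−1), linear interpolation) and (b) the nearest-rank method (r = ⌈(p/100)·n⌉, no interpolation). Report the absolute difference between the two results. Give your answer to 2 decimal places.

Sorted: 3.4, 3.9, 6.2, 6.6, 7.1, 9.2, 9.6, 11.1, 11.2, 11.5, 11.6, 12.0, 13.4, 14.7, 15.2, 15.5, 16.8, 19.7.
n = 18.
(a) r = 12.9; between ranks 12 (12.0) and 13 (13.4): 13.26.
(b) the nearest-rank method: rank 13 → 13.4.
|13.26 − 13.4| = 0.14.

0.14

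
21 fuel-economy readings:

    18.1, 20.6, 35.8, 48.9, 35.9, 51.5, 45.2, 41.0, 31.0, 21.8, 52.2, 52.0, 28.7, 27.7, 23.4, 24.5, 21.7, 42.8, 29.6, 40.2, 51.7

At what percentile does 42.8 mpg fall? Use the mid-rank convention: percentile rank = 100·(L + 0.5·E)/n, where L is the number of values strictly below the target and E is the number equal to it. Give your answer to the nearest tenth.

69.0

Sorted: 18.1, 20.6, 21.7, 21.8, 23.4, 24.5, 27.7, 28.7, 29.6, 31.0, 35.8, 35.9, 40.2, 41.0, 42.8, 45.2, 48.9, 51.5, 51.7, 52.0, 52.2.
Count below 42.8: L = 14; count equal: E = 1; n = 21.
Percentile rank = 100·(14 + 0.5·1)/21 = 100·14.5/21 = 69.05.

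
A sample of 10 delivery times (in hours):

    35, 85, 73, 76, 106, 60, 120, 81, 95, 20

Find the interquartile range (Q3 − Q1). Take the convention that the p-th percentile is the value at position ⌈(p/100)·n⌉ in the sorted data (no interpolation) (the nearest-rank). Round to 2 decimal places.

35.00

Sorted: 20, 35, 60, 73, 76, 81, 85, 95, 106, 120.
n = 10.
P25: rank ⌈25/100·10⌉ = 3 → 60.
P75: rank ⌈75/100·10⌉ = 8 → 95.
Difference: 95 − 60 = 35.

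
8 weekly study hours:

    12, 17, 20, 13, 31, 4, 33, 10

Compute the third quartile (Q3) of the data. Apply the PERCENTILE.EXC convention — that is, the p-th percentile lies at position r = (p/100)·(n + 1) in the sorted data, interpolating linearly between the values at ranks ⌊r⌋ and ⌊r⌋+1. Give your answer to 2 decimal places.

Sorted: 4, 10, 12, 13, 17, 20, 31, 33.
n = 8.
r = (75/100)·(8 + 1) = 6.75.
Rank 6 is 20 and rank 7 is 31.
Interpolate: 20 + 0.75·(31 − 20) = 20 + 0.75·11 = 28.25.

28.25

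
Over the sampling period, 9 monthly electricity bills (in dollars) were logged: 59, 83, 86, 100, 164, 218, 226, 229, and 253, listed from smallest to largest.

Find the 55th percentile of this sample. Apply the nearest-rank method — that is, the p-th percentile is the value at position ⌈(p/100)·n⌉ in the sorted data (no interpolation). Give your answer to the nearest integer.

164

n = 9.
Position = ⌈55/100 · 9⌉ = ⌈4.95⌉ = 5.
The value at rank 5 is 164.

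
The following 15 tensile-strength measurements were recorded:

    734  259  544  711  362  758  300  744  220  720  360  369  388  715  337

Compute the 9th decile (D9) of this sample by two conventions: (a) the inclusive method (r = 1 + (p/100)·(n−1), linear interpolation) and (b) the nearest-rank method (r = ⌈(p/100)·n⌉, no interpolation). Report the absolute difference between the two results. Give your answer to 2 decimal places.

4.00

Sorted: 220, 259, 300, 337, 360, 362, 369, 388, 544, 711, 715, 720, 734, 744, 758.
n = 15.
(a) r = 13.6; between ranks 13 (734) and 14 (744): 740.
(b) the nearest-rank method: rank 14 → 744.
|740 − 744| = 4.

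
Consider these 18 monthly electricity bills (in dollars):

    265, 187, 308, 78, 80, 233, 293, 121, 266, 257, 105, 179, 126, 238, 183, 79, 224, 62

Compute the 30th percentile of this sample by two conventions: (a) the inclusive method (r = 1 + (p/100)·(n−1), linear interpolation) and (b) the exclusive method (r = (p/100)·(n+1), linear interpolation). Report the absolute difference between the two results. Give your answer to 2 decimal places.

5.30

Sorted: 62, 78, 79, 80, 105, 121, 126, 179, 183, 187, 224, 233, 238, 257, 265, 266, 293, 308.
n = 18.
(a) r = 6.1; between ranks 6 (121) and 7 (126): 121.5.
(b) r = 5.7; between ranks 5 (105) and 6 (121): 116.2.
|121.5 − 116.2| = 5.3.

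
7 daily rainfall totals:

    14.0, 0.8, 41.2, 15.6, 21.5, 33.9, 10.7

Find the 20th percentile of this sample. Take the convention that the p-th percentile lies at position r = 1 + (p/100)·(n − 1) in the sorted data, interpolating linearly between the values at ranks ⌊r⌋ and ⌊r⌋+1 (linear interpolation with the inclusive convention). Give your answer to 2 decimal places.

Sorted: 0.8, 10.7, 14.0, 15.6, 21.5, 33.9, 41.2.
n = 7.
r = 1 + (20/100)·(7 − 1) = 1 + 1.2 = 2.2.
Rank 2 is 10.7 and rank 3 is 14.0.
Interpolate: 10.7 + 0.2·(14.0 − 10.7) = 10.7 + 0.2·3.3 = 11.36.

11.36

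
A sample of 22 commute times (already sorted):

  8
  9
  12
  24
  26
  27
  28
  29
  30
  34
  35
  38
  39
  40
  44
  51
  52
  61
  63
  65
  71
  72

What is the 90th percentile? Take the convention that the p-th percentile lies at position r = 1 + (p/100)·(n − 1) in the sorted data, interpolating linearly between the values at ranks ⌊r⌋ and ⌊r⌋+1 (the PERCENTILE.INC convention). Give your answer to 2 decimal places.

64.80

n = 22.
r = 1 + (90/100)·(22 − 1) = 1 + 18.9 = 19.9.
Rank 19 is 63 and rank 20 is 65.
Interpolate: 63 + 0.9·(65 − 63) = 63 + 0.9·2 = 64.8.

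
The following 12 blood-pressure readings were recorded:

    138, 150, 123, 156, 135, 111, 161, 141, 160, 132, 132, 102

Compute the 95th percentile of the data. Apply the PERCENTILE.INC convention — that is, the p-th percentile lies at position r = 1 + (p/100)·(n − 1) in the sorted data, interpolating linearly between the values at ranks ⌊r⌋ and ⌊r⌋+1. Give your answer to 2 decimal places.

Sorted: 102, 111, 123, 132, 132, 135, 138, 141, 150, 156, 160, 161.
n = 12.
r = 1 + (95/100)·(12 − 1) = 1 + 10.45 = 11.45.
Rank 11 is 160 and rank 12 is 161.
Interpolate: 160 + 0.45·(161 − 160) = 160 + 0.45·1 = 160.45.

160.45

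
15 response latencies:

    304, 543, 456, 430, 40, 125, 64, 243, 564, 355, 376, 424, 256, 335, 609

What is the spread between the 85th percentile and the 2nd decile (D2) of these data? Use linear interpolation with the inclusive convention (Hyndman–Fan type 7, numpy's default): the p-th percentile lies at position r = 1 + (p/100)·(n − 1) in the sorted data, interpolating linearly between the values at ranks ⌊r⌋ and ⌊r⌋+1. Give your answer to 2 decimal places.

314.90

Sorted: 40, 64, 125, 243, 256, 304, 335, 355, 376, 424, 430, 456, 543, 564, 609.
n = 15.
P20: r = 3.8; ranks 3–4 are 125, 243; interpolating gives 219.4.
P85: r = 12.9; ranks 12–13 are 456, 543; interpolating gives 534.3.
Difference: 534.3 − 219.4 = 314.9.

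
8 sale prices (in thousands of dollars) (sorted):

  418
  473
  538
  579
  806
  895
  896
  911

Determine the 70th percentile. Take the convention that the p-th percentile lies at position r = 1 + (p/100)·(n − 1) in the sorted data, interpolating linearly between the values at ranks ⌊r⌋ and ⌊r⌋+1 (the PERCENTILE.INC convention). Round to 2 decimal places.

886.10

n = 8.
r = 1 + (70/100)·(8 − 1) = 1 + 4.9 = 5.9.
Rank 5 is 806 and rank 6 is 895.
Interpolate: 806 + 0.9·(895 − 806) = 806 + 0.9·89 = 886.1.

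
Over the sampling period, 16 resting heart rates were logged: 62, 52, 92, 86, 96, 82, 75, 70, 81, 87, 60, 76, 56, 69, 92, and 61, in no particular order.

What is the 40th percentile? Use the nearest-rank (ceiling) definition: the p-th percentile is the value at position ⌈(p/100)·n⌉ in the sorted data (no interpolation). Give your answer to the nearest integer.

Sorted: 52, 56, 60, 61, 62, 69, 70, 75, 76, 81, 82, 86, 87, 92, 92, 96.
n = 16.
Position = ⌈40/100 · 16⌉ = ⌈6.4⌉ = 7.
The value at rank 7 is 70.

70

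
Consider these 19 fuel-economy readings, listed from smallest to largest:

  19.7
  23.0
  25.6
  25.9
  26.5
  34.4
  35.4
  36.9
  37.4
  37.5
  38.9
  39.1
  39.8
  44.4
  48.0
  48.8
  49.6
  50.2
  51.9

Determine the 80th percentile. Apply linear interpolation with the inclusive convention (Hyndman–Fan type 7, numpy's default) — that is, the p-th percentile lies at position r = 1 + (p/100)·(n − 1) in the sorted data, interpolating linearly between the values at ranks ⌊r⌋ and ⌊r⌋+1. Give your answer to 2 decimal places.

48.32

n = 19.
r = 1 + (80/100)·(19 − 1) = 1 + 14.4 = 15.4.
Rank 15 is 48.0 and rank 16 is 48.8.
Interpolate: 48.0 + 0.4·(48.8 − 48.0) = 48.0 + 0.4·0.8 = 48.32.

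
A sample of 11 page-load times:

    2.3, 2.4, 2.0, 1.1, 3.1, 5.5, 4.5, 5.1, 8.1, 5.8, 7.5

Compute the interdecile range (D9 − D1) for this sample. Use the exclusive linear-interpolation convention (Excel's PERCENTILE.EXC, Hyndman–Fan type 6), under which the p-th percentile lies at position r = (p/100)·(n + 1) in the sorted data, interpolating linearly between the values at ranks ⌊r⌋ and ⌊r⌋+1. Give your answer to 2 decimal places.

Sorted: 1.1, 2.0, 2.3, 2.4, 3.1, 4.5, 5.1, 5.5, 5.8, 7.5, 8.1.
n = 11.
P10: r = 1.2; ranks 1–2 are 1.1, 2.0; interpolating gives 1.28.
P90: r = 10.8; ranks 10–11 are 7.5, 8.1; interpolating gives 7.98.
Difference: 7.98 − 1.28 = 6.7.

6.70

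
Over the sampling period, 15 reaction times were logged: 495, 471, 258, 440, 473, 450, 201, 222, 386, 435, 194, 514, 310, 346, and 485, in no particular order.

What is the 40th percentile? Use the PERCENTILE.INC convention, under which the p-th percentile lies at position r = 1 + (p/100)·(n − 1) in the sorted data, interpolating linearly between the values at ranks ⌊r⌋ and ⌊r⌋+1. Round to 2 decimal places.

Sorted: 194, 201, 222, 258, 310, 346, 386, 435, 440, 450, 471, 473, 485, 495, 514.
n = 15.
r = 1 + (40/100)·(15 − 1) = 1 + 5.6 = 6.6.
Rank 6 is 346 and rank 7 is 386.
Interpolate: 346 + 0.6·(386 − 346) = 346 + 0.6·40 = 370.

370.00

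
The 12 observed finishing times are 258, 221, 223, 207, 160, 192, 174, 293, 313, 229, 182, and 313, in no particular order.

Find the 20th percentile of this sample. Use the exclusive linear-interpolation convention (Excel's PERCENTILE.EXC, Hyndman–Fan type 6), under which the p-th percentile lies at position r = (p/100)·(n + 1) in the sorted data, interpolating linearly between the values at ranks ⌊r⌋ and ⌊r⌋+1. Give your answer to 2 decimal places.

Sorted: 160, 174, 182, 192, 207, 221, 223, 229, 258, 293, 313, 313.
n = 12.
r = (20/100)·(12 + 1) = 2.6.
Rank 2 is 174 and rank 3 is 182.
Interpolate: 174 + 0.6·(182 − 174) = 174 + 0.6·8 = 178.8.

178.80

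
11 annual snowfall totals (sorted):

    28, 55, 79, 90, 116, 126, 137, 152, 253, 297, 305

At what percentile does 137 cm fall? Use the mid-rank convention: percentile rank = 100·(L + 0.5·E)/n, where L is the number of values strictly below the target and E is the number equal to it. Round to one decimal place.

59.1

Count below 137: L = 6; count equal: E = 1; n = 11.
Percentile rank = 100·(6 + 0.5·1)/11 = 100·6.5/11 = 59.09.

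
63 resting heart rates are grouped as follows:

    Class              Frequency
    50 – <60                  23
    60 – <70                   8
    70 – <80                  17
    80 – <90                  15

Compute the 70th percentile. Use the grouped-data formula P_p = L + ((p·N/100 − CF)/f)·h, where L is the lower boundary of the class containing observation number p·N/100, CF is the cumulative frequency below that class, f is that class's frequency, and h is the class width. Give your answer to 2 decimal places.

77.71

N = 63; target position k = 70/100 · 63 = 44.1.
Cumulative frequencies: 23, 31, 48, 63.
Observation 44.1 falls in the class 70 – <80.
L = 70, CF = 31, f = 17, h = 10.
P70 = 70 + ((44.1 − 31)/17)·10 = 70 + 7.70588 = 77.7059.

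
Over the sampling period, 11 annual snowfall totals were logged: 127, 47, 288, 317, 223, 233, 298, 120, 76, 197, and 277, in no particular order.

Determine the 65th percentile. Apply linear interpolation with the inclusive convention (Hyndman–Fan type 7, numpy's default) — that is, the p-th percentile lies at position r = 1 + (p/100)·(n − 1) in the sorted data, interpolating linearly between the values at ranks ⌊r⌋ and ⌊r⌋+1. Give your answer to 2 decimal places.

255.00

Sorted: 47, 76, 120, 127, 197, 223, 233, 277, 288, 298, 317.
n = 11.
r = 1 + (65/100)·(11 − 1) = 1 + 6.5 = 7.5.
Rank 7 is 233 and rank 8 is 277.
Interpolate: 233 + 0.5·(277 − 233) = 233 + 0.5·44 = 255.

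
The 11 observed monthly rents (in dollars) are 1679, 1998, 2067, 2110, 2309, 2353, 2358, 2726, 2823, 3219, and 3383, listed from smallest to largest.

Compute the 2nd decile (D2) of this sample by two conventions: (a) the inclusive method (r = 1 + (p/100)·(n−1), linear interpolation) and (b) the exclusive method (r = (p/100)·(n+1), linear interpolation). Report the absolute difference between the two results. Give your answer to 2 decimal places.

41.40

n = 11.
(a) r = 3 → value at rank 3 = 2067.
(b) r = 2.4; between ranks 2 (1998) and 3 (2067): 2025.6.
|2067 − 2025.6| = 41.4.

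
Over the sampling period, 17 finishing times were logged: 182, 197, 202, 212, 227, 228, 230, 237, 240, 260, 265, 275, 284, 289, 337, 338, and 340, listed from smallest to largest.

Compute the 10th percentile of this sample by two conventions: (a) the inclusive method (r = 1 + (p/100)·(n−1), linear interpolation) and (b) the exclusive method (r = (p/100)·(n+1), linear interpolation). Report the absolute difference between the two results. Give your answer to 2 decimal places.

6.00

n = 17.
(a) r = 2.6; between ranks 2 (197) and 3 (202): 200.
(b) r = 1.8; between ranks 1 (182) and 2 (197): 194.
|200 − 194| = 6.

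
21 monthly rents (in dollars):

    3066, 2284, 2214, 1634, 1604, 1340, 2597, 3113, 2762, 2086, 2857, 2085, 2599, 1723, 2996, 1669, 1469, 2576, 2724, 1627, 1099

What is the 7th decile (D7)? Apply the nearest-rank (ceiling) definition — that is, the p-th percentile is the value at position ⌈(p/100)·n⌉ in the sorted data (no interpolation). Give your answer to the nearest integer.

Sorted: 1099, 1340, 1469, 1604, 1627, 1634, 1669, 1723, 2085, 2086, 2214, 2284, 2576, 2597, 2599, 2724, 2762, 2857, 2996, 3066, 3113.
n = 21.
Position = ⌈70/100 · 21⌉ = ⌈14.7⌉ = 15.
The value at rank 15 is 2599.

2599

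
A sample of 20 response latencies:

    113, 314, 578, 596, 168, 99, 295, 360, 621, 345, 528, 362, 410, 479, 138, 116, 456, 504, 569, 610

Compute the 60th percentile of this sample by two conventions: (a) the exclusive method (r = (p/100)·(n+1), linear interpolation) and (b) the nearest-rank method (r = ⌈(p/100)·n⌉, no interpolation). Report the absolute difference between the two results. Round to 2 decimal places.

13.80

Sorted: 99, 113, 116, 138, 168, 295, 314, 345, 360, 362, 410, 456, 479, 504, 528, 569, 578, 596, 610, 621.
n = 20.
(a) r = 12.6; between ranks 12 (456) and 13 (479): 469.8.
(b) the nearest-rank method: rank 12 → 456.
|469.8 − 456| = 13.8.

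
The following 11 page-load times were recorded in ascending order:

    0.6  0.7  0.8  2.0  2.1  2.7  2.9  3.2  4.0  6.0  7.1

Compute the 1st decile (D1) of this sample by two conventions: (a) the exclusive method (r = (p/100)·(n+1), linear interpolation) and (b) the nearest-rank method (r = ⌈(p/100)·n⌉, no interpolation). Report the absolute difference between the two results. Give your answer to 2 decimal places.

0.08

n = 11.
(a) r = 1.2; between ranks 1 (0.6) and 2 (0.7): 0.62.
(b) the nearest-rank method: rank 2 → 0.7.
|0.62 − 0.7| = 0.08.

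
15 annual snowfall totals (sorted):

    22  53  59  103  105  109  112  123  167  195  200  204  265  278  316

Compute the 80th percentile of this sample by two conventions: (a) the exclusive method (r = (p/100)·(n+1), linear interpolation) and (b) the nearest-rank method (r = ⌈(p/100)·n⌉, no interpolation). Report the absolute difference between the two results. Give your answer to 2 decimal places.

48.80

n = 15.
(a) r = 12.8; between ranks 12 (204) and 13 (265): 252.8.
(b) the nearest-rank method: rank 12 → 204.
|252.8 − 204| = 48.8.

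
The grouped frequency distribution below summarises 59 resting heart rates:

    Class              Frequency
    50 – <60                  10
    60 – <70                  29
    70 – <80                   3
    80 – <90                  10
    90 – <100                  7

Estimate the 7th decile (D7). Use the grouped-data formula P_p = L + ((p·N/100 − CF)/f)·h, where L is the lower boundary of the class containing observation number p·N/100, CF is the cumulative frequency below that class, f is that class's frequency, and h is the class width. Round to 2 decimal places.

77.67

N = 59; target position k = 70/100 · 59 = 41.3.
Cumulative frequencies: 10, 39, 42, 52, 59.
Observation 41.3 falls in the class 70 – <80.
L = 70, CF = 39, f = 3, h = 10.
P70 = 70 + ((41.3 − 39)/3)·10 = 70 + 7.66667 = 77.6667.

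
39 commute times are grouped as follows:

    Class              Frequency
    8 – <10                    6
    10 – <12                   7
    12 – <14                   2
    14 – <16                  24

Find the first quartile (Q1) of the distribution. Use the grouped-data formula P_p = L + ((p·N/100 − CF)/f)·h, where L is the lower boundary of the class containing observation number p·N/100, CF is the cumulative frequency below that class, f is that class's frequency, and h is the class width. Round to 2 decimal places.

11.07

N = 39; target position k = 25/100 · 39 = 9.75.
Cumulative frequencies: 6, 13, 15, 39.
Observation 9.75 falls in the class 10 – <12.
L = 10, CF = 6, f = 7, h = 2.
P25 = 10 + ((9.75 − 6)/7)·2 = 10 + 1.07143 = 11.0714.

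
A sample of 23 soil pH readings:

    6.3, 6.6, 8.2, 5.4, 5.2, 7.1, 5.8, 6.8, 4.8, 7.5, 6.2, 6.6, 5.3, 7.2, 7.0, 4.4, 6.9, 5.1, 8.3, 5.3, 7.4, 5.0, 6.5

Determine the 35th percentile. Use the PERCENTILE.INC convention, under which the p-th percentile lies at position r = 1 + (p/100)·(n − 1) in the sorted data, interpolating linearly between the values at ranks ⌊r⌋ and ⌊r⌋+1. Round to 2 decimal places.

5.68

Sorted: 4.4, 4.8, 5.0, 5.1, 5.2, 5.3, 5.3, 5.4, 5.8, 6.2, 6.3, 6.5, 6.6, 6.6, 6.8, 6.9, 7.0, 7.1, 7.2, 7.4, 7.5, 8.2, 8.3.
n = 23.
r = 1 + (35/100)·(23 − 1) = 1 + 7.7 = 8.7.
Rank 8 is 5.4 and rank 9 is 5.8.
Interpolate: 5.4 + 0.7·(5.8 − 5.4) = 5.4 + 0.7·0.4 = 5.68.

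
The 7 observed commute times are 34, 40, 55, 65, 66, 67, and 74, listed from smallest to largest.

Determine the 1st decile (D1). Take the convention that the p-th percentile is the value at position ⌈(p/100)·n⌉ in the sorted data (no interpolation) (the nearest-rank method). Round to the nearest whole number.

n = 7.
Position = ⌈10/100 · 7⌉ = ⌈0.7⌉ = 1.
The value at rank 1 is 34.

34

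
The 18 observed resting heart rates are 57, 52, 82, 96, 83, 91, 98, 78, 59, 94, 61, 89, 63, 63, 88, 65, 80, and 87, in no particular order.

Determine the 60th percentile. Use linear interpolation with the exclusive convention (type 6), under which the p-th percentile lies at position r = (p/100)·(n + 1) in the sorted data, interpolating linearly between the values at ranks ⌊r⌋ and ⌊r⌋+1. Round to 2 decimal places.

84.60

Sorted: 52, 57, 59, 61, 63, 63, 65, 78, 80, 82, 83, 87, 88, 89, 91, 94, 96, 98.
n = 18.
r = (60/100)·(18 + 1) = 11.4.
Rank 11 is 83 and rank 12 is 87.
Interpolate: 83 + 0.4·(87 − 83) = 83 + 0.4·4 = 84.6.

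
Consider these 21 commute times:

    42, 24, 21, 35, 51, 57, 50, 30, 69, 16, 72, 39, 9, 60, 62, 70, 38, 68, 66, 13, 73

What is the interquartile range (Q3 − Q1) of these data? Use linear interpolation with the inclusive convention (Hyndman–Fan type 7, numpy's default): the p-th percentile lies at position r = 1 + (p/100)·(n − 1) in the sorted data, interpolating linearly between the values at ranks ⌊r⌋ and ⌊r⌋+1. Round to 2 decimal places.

Sorted: 9, 13, 16, 21, 24, 30, 35, 38, 39, 42, 50, 51, 57, 60, 62, 66, 68, 69, 70, 72, 73.
n = 21.
P25: r = 6 (integer) → 30.
P75: r = 16 (integer) → 66.
Difference: 66 − 30 = 36.

36.00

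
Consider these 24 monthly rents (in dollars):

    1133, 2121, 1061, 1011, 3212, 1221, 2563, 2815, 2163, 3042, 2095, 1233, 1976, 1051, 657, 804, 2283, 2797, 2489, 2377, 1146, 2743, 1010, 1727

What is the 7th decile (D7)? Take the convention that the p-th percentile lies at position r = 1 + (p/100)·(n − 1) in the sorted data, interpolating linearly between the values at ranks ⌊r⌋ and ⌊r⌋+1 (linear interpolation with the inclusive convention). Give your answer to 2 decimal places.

2388.20

Sorted: 657, 804, 1010, 1011, 1051, 1061, 1133, 1146, 1221, 1233, 1727, 1976, 2095, 2121, 2163, 2283, 2377, 2489, 2563, 2743, 2797, 2815, 3042, 3212.
n = 24.
r = 1 + (70/100)·(24 − 1) = 1 + 16.1 = 17.1.
Rank 17 is 2377 and rank 18 is 2489.
Interpolate: 2377 + 0.1·(2489 − 2377) = 2377 + 0.1·112 = 2388.2.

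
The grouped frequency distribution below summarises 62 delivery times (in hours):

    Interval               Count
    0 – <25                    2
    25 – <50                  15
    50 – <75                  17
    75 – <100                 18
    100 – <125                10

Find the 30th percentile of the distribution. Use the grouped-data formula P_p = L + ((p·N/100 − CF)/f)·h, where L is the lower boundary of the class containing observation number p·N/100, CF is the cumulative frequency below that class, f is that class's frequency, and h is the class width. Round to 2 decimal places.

N = 62; target position k = 30/100 · 62 = 18.6.
Cumulative frequencies: 2, 17, 34, 52, 62.
Observation 18.6 falls in the class 50 – <75.
L = 50, CF = 17, f = 17, h = 25.
P30 = 50 + ((18.6 − 17)/17)·25 = 50 + 2.35294 = 52.3529.

52.35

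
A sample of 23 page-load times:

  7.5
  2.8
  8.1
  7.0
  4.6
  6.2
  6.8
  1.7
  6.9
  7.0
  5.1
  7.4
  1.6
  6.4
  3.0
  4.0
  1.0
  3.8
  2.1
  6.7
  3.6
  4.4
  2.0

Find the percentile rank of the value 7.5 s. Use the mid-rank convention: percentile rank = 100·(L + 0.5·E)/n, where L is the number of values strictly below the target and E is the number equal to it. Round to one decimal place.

93.5

Sorted: 1.0, 1.6, 1.7, 2.0, 2.1, 2.8, 3.0, 3.6, 3.8, 4.0, 4.4, 4.6, 5.1, 6.2, 6.4, 6.7, 6.8, 6.9, 7.0, 7.0, 7.4, 7.5, 8.1.
Count below 7.5: L = 21; count equal: E = 1; n = 23.
Percentile rank = 100·(21 + 0.5·1)/23 = 100·21.5/23 = 93.48.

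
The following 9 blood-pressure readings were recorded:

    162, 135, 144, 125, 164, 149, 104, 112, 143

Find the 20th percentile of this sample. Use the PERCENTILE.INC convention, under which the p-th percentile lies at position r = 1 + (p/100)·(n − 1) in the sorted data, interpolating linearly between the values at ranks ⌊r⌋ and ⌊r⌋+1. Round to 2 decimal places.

119.80

Sorted: 104, 112, 125, 135, 143, 144, 149, 162, 164.
n = 9.
r = 1 + (20/100)·(9 − 1) = 1 + 1.6 = 2.6.
Rank 2 is 112 and rank 3 is 125.
Interpolate: 112 + 0.6·(125 − 112) = 112 + 0.6·13 = 119.8.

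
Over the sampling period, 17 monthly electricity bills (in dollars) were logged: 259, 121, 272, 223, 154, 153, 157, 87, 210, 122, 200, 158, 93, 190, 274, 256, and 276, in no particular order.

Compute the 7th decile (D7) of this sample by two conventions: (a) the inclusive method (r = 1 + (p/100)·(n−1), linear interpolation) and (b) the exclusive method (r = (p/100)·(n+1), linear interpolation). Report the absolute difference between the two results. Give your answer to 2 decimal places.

Sorted: 87, 93, 121, 122, 153, 154, 157, 158, 190, 200, 210, 223, 256, 259, 272, 274, 276.
n = 17.
(a) r = 12.2; between ranks 12 (223) and 13 (256): 229.6.
(b) r = 12.6; between ranks 12 (223) and 13 (256): 242.8.
|229.6 − 242.8| = 13.2.

13.20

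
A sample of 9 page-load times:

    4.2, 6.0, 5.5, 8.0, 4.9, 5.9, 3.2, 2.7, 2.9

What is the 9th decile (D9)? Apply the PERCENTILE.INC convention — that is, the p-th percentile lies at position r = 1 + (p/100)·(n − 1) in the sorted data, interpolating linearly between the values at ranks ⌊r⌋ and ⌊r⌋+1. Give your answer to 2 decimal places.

Sorted: 2.7, 2.9, 3.2, 4.2, 4.9, 5.5, 5.9, 6.0, 8.0.
n = 9.
r = 1 + (90/100)·(9 − 1) = 1 + 7.2 = 8.2.
Rank 8 is 6.0 and rank 9 is 8.0.
Interpolate: 6.0 + 0.2·(8.0 − 6.0) = 6.0 + 0.2·2 = 6.4.

6.40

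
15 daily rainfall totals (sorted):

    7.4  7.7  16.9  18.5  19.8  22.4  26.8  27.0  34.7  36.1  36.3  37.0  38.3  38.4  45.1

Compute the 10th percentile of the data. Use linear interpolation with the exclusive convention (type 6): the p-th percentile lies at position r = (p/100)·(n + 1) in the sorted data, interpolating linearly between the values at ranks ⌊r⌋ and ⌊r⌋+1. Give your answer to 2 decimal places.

n = 15.
r = (10/100)·(15 + 1) = 1.6.
Rank 1 is 7.4 and rank 2 is 7.7.
Interpolate: 7.4 + 0.6·(7.7 − 7.4) = 7.4 + 0.6·0.3 = 7.58.

7.58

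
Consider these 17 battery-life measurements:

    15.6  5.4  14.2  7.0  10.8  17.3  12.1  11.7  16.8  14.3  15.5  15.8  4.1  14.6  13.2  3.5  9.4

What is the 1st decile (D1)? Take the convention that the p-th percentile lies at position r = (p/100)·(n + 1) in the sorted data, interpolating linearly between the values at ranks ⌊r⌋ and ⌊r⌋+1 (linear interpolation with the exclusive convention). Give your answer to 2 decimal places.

Sorted: 3.5, 4.1, 5.4, 7.0, 9.4, 10.8, 11.7, 12.1, 13.2, 14.2, 14.3, 14.6, 15.5, 15.6, 15.8, 16.8, 17.3.
n = 17.
r = (10/100)·(17 + 1) = 1.8.
Rank 1 is 3.5 and rank 2 is 4.1.
Interpolate: 3.5 + 0.8·(4.1 − 3.5) = 3.5 + 0.8·0.6 = 3.98.

3.98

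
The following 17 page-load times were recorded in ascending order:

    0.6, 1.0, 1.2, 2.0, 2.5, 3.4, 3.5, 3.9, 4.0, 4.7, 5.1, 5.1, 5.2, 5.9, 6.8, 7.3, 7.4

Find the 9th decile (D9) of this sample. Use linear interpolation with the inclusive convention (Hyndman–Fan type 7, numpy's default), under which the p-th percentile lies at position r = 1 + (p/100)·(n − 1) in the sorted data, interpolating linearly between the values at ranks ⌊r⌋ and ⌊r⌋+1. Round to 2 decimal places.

n = 17.
r = 1 + (90/100)·(17 − 1) = 1 + 14.4 = 15.4.
Rank 15 is 6.8 and rank 16 is 7.3.
Interpolate: 6.8 + 0.4·(7.3 − 6.8) = 6.8 + 0.4·0.5 = 7.

7.00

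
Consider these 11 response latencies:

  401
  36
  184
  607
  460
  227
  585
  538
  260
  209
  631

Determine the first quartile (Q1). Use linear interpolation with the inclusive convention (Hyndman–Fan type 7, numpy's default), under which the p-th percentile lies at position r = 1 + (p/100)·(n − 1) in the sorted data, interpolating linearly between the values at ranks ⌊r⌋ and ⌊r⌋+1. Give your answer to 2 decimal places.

Sorted: 36, 184, 209, 227, 260, 401, 460, 538, 585, 607, 631.
n = 11.
r = 1 + (25/100)·(11 − 1) = 1 + 2.5 = 3.5.
Rank 3 is 209 and rank 4 is 227.
Interpolate: 209 + 0.5·(227 − 209) = 209 + 0.5·18 = 218.

218.00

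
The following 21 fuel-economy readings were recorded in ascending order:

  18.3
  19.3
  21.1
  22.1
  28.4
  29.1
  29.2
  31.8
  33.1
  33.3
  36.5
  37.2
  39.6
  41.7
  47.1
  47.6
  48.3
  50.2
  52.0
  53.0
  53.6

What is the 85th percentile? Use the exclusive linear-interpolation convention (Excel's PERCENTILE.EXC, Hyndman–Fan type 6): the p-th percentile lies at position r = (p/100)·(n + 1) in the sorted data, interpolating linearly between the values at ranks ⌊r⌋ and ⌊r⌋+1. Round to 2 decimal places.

51.46

n = 21.
r = (85/100)·(21 + 1) = 18.7.
Rank 18 is 50.2 and rank 19 is 52.0.
Interpolate: 50.2 + 0.7·(52.0 − 50.2) = 50.2 + 0.7·1.8 = 51.46.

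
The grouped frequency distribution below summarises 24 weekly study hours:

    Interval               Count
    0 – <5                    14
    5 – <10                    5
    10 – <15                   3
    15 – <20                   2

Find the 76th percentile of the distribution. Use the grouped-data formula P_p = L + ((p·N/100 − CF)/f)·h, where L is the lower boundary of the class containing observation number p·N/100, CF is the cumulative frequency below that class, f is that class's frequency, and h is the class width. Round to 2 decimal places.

N = 24; target position k = 76/100 · 24 = 18.24.
Cumulative frequencies: 14, 19, 22, 24.
Observation 18.24 falls in the class 5 – <10.
L = 5, CF = 14, f = 5, h = 5.
P76 = 5 + ((18.24 − 14)/5)·5 = 5 + 4.24 = 9.24.

9.24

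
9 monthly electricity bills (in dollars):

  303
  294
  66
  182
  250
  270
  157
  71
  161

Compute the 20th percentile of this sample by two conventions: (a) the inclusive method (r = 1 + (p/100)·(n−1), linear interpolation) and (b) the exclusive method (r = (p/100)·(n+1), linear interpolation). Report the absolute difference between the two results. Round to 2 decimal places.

51.60

Sorted: 66, 71, 157, 161, 182, 250, 270, 294, 303.
n = 9.
(a) r = 2.6; between ranks 2 (71) and 3 (157): 122.6.
(b) r = 2 → value at rank 2 = 71.
|122.6 − 71| = 51.6.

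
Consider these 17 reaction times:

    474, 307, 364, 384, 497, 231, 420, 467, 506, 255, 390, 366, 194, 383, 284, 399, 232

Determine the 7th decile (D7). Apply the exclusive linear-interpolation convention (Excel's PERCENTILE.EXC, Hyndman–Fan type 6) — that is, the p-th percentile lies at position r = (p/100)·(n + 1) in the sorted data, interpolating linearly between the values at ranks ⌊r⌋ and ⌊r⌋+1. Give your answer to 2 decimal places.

411.60

Sorted: 194, 231, 232, 255, 284, 307, 364, 366, 383, 384, 390, 399, 420, 467, 474, 497, 506.
n = 17.
r = (70/100)·(17 + 1) = 12.6.
Rank 12 is 399 and rank 13 is 420.
Interpolate: 399 + 0.6·(420 − 399) = 399 + 0.6·21 = 411.6.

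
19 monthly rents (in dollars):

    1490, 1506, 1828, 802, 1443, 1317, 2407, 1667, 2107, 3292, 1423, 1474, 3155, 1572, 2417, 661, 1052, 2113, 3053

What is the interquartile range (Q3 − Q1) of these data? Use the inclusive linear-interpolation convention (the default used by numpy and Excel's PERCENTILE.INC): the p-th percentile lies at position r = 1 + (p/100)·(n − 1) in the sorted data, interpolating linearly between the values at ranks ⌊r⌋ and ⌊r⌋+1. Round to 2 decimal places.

827.00

Sorted: 661, 802, 1052, 1317, 1423, 1443, 1474, 1490, 1506, 1572, 1667, 1828, 2107, 2113, 2407, 2417, 3053, 3155, 3292.
n = 19.
P25: r = 5.5; ranks 5–6 are 1423, 1443; interpolating gives 1433.
P75: r = 14.5; ranks 14–15 are 2113, 2407; interpolating gives 2260.
Difference: 2260 − 1433 = 827.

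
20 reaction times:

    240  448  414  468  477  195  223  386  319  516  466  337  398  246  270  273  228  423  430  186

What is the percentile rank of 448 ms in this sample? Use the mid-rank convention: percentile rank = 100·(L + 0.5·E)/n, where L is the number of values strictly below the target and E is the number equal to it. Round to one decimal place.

77.5

Sorted: 186, 195, 223, 228, 240, 246, 270, 273, 319, 337, 386, 398, 414, 423, 430, 448, 466, 468, 477, 516.
Count below 448: L = 15; count equal: E = 1; n = 20.
Percentile rank = 100·(15 + 0.5·1)/20 = 100·15.5/20 = 77.5.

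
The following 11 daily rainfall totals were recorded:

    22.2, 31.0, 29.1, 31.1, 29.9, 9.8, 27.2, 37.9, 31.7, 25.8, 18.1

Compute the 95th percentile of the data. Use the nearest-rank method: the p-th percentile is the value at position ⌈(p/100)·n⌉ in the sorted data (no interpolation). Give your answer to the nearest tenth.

Sorted: 9.8, 18.1, 22.2, 25.8, 27.2, 29.1, 29.9, 31.0, 31.1, 31.7, 37.9.
n = 11.
Position = ⌈95/100 · 11⌉ = ⌈10.45⌉ = 11.
The value at rank 11 is 37.9.

37.9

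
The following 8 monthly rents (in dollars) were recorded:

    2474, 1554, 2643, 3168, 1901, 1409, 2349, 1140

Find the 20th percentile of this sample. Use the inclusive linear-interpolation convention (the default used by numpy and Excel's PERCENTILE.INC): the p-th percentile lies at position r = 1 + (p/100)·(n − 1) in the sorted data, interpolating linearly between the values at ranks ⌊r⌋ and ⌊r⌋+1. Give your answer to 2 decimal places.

1467.00

Sorted: 1140, 1409, 1554, 1901, 2349, 2474, 2643, 3168.
n = 8.
r = 1 + (20/100)·(8 − 1) = 1 + 1.4 = 2.4.
Rank 2 is 1409 and rank 3 is 1554.
Interpolate: 1409 + 0.4·(1554 − 1409) = 1409 + 0.4·145 = 1467.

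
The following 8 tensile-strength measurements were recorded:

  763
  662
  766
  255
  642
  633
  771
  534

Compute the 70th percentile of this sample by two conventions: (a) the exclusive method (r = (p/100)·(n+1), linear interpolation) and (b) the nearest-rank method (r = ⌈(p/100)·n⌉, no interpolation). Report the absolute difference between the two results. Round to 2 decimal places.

0.90

Sorted: 255, 534, 633, 642, 662, 763, 766, 771.
n = 8.
(a) r = 6.3; between ranks 6 (763) and 7 (766): 763.9.
(b) the nearest-rank method: rank 6 → 763.
|763.9 − 763| = 0.9.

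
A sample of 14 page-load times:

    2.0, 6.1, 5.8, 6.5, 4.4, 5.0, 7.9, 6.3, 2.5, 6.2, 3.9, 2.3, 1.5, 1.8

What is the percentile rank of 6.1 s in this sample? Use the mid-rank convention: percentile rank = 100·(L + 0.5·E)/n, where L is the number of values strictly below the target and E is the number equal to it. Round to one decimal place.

Sorted: 1.5, 1.8, 2.0, 2.3, 2.5, 3.9, 4.4, 5.0, 5.8, 6.1, 6.2, 6.3, 6.5, 7.9.
Count below 6.1: L = 9; count equal: E = 1; n = 14.
Percentile rank = 100·(9 + 0.5·1)/14 = 100·9.5/14 = 67.86.

67.9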